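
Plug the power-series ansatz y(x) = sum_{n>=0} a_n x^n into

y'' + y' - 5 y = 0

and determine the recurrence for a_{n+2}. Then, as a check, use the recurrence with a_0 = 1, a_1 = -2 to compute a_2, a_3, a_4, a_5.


Substitute y = sum_n a_n x^n.
y''(x) has coefficient (n+2)(n+1) a_{n+2} at x^n;
y'(x) has coefficient (n+1) a_{n+1} at x^n;
-5 y(x) has coefficient -5 a_n at x^n.
Matching x^n: (n+2)(n+1) a_{n+2} + (n+1) a_{n+1} - 5 a_n = 0.
Thus a_{n+2} = [-(n+1) a_{n+1} + 5 a_n] / ((n+1)(n+2)).

Check with a_0 = 1, a_1 = -2 (apply the recurrence for n = 0, 1, 2, 3): a_0 = 1, a_1 = -2, a_2 = 7/2, a_3 = -17/6, a_4 = 13/6, a_5 = -137/120.

a_(n+2) = [-(n+1) a_(n+1) + 5 a_n] / ((n+1)(n+2)); check: a_0 = 1, a_1 = -2, a_2 = 7/2, a_3 = -17/6, a_4 = 13/6, a_5 = -137/120


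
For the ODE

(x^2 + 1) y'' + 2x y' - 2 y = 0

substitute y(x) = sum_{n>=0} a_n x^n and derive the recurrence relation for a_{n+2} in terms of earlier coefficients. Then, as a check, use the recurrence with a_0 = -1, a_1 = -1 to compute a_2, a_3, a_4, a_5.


Substitute y = sum_n a_n x^n.
(1 + 1 x^2) y'' contributes (n+2)(n+1) a_{n+2} + n(n-1) a_n at x^n.
2 x y'(x) contributes 2 n a_n at x^n.
-2 y(x) contributes -2 a_n at x^n.
Matching x^n: (n+2)(n+1) a_{n+2} + (n(n-1) + 2 n - 2) a_n = 0.
Thus a_{n+2} = (-n(n-1) - 2 n + 2) / ((n+1)(n+2)) * a_n.

Check with a_0 = -1, a_1 = -1 (apply the recurrence for n = 0, 1, 2, 3): a_0 = -1, a_1 = -1, a_2 = -1, a_3 = 0, a_4 = 1/3, a_5 = 0.

a_(n+2) = (-n(n-1) - 2 n + 2) / ((n+1)(n+2)) * a_n; check: a_0 = -1, a_1 = -1, a_2 = -1, a_3 = 0, a_4 = 1/3, a_5 = 0


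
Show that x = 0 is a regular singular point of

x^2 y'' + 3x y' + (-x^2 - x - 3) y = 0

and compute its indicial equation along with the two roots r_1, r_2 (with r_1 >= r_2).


Divide by x^2 to reach normal form y'' + P_1(x) y' + P_2(x) y = 0 with P_1(x) = 3/x and P_2(x) = -1 - 1/x - 3/x^2.
x = 0 is a singular point because the y'-coefficient 3/x has a pole at x = 0 and the y-coefficient -1 - 1/x - 3/x^2 has a pole at x = 0.
It is a regular singular point because x P_1(x) = p(x) = 3 and x^2 P_2(x) = q(x) = -x^2 - x - 3 are polynomials, hence analytic at x = 0.
p(0) = 3,  q(0) = -3.
Indicial equation: r(r-1) + p(0) r + q(0) = 0, i.e. r^2 + (p(0) - 1) r + q(0) = 0, i.e. r^2 + 2 r - 3 = 0.
Discriminant: (2)^2 - 4(-3) = 16, so r = (-2 ± 4)/2.
Solving: r_1 = 1, r_2 = -3.

indicial: r^2 + 2 r - 3 = 0; roots r_1 = 1, r_2 = -3


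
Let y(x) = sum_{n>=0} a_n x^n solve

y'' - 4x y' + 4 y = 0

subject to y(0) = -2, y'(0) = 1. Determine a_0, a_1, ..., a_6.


Ansatz: y(x) = sum_{n>=0} a_n x^n, so y'(x) = sum_{n>=1} n a_n x^(n-1) and y''(x) = sum_{n>=2} n(n-1) a_n x^(n-2).
Substitute into P(x) y'' + Q(x) y' + R(x) y = 0 with P(x) = 1, Q(x) = -4x, R(x) = 4, and match powers of x.
Initial conditions: a_0 = -2, a_1 = 1.
Setting the coefficient of each power of x to zero and solving order by order (substituting the coefficients already found):
  x^0: 2 a_2 + 4 a_0 = 0  ->  2 a_2 = -4 a_0 = 8  ->  a_2 = 4
  x^1: 6 a_3 = 0  ->  a_3 = 0
  x^2: 12 a_4 - 4 a_2 = 0  ->  12 a_4 = 4 a_2 = 16  ->  a_4 = 4/3
  x^3: 20 a_5 - 8 a_3 = 0  ->  20 a_5 = 8 a_3 = 0  ->  a_5 = 0
  x^4: 30 a_6 - 12 a_4 = 0  ->  30 a_6 = 12 a_4 = 16  ->  a_6 = 8/15
Truncated series: y(x) = -2 + x + 4 x^2 + (4/3) x^4 + (8/15) x^6 + O(x^7).

a_0 = -2; a_1 = 1; a_2 = 4; a_3 = 0; a_4 = 4/3; a_5 = 0; a_6 = 8/15


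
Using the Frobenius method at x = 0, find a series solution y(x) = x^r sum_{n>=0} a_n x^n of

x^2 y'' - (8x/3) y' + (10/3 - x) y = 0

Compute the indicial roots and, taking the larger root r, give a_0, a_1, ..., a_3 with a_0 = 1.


Write in Frobenius form y'' + (p(x)/x) y' + (q(x)/x^2) y = 0:
  p(x) = -8/3,  q(x) = 10/3 - x.
Indicial equation: r(r-1) + (-8/3) r + (10/3) = 0 -> roots r_1 = 2, r_2 = 5/3.
Take r = r_1 = 2. Let y(x) = x^r sum_{n>=0} a_n x^n with a_0 = 1.
Substitute y = x^r sum a_n x^n and match x^{r+n}. The recurrence is
  D(n) a_n - 1 a_{n-1} = 0,  where D(n) = (r+n)(r+n-1) + (-8/3)(r+n) + (10/3).
  a_n = 1 / D(n) * a_{n-1}.
Since the indicial polynomial factors as (r - r_1)(r - r_2), D(n) = (r_1 + n - r_1)(r_1 + n - r_2) = n(n + 1/3).
Evaluating step by step (a_0 = 1):
  n = 1: D(1) = 1(1 + 1/3) = 4/3; numerator = 1(1) = 1; a_1 = (1)/(4/3) = 3/4
  n = 2: D(2) = 2(2 + 1/3) = 14/3; numerator = 1(3/4) = 3/4; a_2 = (3/4)/(14/3) = 9/56
  n = 3: D(3) = 3(3 + 1/3) = 10; numerator = 1(9/56) = 9/56; a_3 = (9/56)/(10) = 9/560

r = 2; a_0 = 1; a_1 = 3/4; a_2 = 9/56; a_3 = 9/560


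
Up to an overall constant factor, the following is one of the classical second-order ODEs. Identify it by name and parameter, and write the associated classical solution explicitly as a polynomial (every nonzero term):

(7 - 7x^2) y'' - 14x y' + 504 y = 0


All three coefficients share the factor 7; dividing through by 7 gives  (1 - x^2) y'' - 2x y' + 72 y = 0.
This matches the Legendre equation (1 - x^2) y'' - 2x y' + n(n+1) y = 0 (note the -2x y' term) with n(n+1) = 72, so n = 8; the polynomial solution is P_8(x).
With y = sum_k a_k x^k, matching x^k gives (k+2)(k+1) a_{k+2} = [k(k+1) - n(n+1)] a_k = (k - 8)(k + 9) a_k. The right side vanishes at k = 8, so the series with the parity of 8 terminates at degree 8.
Standard normalization (P_n(1) = 1): leading coefficient (2n)!/(2^n (n!)^2) = 20922789888000/(256*1625702400) = 6435/128, so a_8 = 6435/128. Work downward with a_k = (k+1)(k+2) a_{k+2} / ((k - 8)(k + 9)):
  a_6 = (7)(8)(6435/128) / ((6 - 8)(6 + 9)) = (45045/16)/(-30) = -3003/32
  a_4 = (5)(6)(-3003/32) / ((4 - 8)(4 + 9)) = (-45045/16)/(-52) = 3465/64
  a_2 = (3)(4)(3465/64) / ((2 - 8)(2 + 9)) = (10395/16)/(-66) = -315/32
  a_0 = (1)(2)(-315/32) / ((0 - 8)(0 + 9)) = (-315/16)/(-72) = 35/128
Hence P_8(x) = 6435 x^8/128 - 3003 x^6/32 + 3465 x^4/64 - 315 x^2/32 + 35/128.

P_8(x); series = 6435 x^8/128 - 3003 x^6/32 + 3465 x^4/64 - 315 x^2/32 + 35/128


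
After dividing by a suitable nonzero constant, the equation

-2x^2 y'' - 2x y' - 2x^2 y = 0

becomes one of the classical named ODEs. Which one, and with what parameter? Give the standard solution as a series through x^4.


All three coefficients share the factor -2; dividing through by -2 gives  x^2 y'' + x y' + x^2 y = 0.
This matches the Bessel equation x^2 y'' + x y' + (x^2 - nu^2) y = 0 with nu^2 = 0, so nu = 0; the solution bounded at x = 0 is J_0(x).
Frobenius at x = 0: indicial roots ±nu; for r = nu the recurrence k(k + 2nu) c_k = -c_{k-2} gives the standard series J_nu(x) = sum_{k>=0} (-1)^k / (k! (k+nu)!) (x/2)^(2k+nu). Evaluate the first 3 terms:
  k = 0: (-1)^0 / (0! * 0! * 2^0) x^0 = 1/(1*1*1) x^0 = (1) x^0
  k = 1: (-1)^1 / (1! * 1! * 2^2) x^2 = -1/(1*1*4) x^2 = (-1/4) x^2
  k = 2: (-1)^2 / (2! * 2! * 2^4) x^4 = 1/(2*2*16) x^4 = (1/64) x^4
Hence J_0(x) = x^4/64 - x^2/4 + 1 + ....

J_0(x); series = x^4/64 - x^2/4 + 1


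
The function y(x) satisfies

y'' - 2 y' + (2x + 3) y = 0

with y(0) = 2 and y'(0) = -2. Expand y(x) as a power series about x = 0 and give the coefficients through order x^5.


Ansatz: y(x) = sum_{n>=0} a_n x^n, so y'(x) = sum_{n>=1} n a_n x^(n-1) and y''(x) = sum_{n>=2} n(n-1) a_n x^(n-2).
Substitute into P(x) y'' + Q(x) y' + R(x) y = 0 with P(x) = 1, Q(x) = -2, R(x) = 2x + 3, and match powers of x.
Initial conditions: a_0 = 2, a_1 = -2.
Setting the coefficient of each power of x to zero and solving order by order (substituting the coefficients already found):
  x^0: 2 a_2 - 2 a_1 + 3 a_0 = 0  ->  2 a_2 = 2 a_1 - 3 a_0 = -10  ->  a_2 = -5
  x^1: 6 a_3 - 4 a_2 + 3 a_1 + 2 a_0 = 0  ->  6 a_3 = 4 a_2 - 3 a_1 - 2 a_0 = -18  ->  a_3 = -3
  x^2: 12 a_4 - 6 a_3 + 3 a_2 + 2 a_1 = 0  ->  12 a_4 = 6 a_3 - 3 a_2 - 2 a_1 = 1  ->  a_4 = 1/12
  x^3: 20 a_5 - 8 a_4 + 3 a_3 + 2 a_2 = 0  ->  20 a_5 = 8 a_4 - 3 a_3 - 2 a_2 = 59/3  ->  a_5 = 59/60
Truncated series: y(x) = 2 - 2 x - 5 x^2 - 3 x^3 + (1/12) x^4 + (59/60) x^5 + O(x^6).

a_0 = 2; a_1 = -2; a_2 = -5; a_3 = -3; a_4 = 1/12; a_5 = 59/60


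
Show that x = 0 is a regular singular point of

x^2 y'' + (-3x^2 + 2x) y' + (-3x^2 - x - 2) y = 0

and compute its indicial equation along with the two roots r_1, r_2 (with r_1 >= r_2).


Divide by x^2 to reach normal form y'' + P_1(x) y' + P_2(x) y = 0 with P_1(x) = -3 + 2/x and P_2(x) = -3 - 1/x - 2/x^2.
x = 0 is a singular point because the y'-coefficient -3 + 2/x has a pole at x = 0 and the y-coefficient -3 - 1/x - 2/x^2 has a pole at x = 0.
It is a regular singular point because x P_1(x) = p(x) = 2 - 3x and x^2 P_2(x) = q(x) = -3x^2 - x - 2 are polynomials, hence analytic at x = 0.
p(0) = 2,  q(0) = -2.
Indicial equation: r(r-1) + p(0) r + q(0) = 0, i.e. r^2 + (p(0) - 1) r + q(0) = 0, i.e. r^2 + 1 r - 2 = 0.
Discriminant: (1)^2 - 4(-2) = 9, so r = (-1 ± 3)/2.
Solving: r_1 = 1, r_2 = -2.

indicial: r^2 + 1 r - 2 = 0; roots r_1 = 1, r_2 = -2


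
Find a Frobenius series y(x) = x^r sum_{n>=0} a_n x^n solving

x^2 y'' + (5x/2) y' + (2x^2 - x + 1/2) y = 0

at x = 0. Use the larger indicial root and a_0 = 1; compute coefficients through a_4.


Write in Frobenius form y'' + (p(x)/x) y' + (q(x)/x^2) y = 0:
  p(x) = 5/2,  q(x) = 2x^2 - x + 1/2.
Indicial equation: r(r-1) + (5/2) r + (1/2) = 0 -> roots r_1 = -1/2, r_2 = -1.
Take r = r_1 = -1/2. Let y(x) = x^r sum_{n>=0} a_n x^n with a_0 = 1.
Substitute y = x^r sum a_n x^n and match x^{r+n}. The recurrence is
  D(n) a_n - 1 a_{n-1} + 2 a_{n-2} = 0,  where D(n) = (r+n)(r+n-1) + (5/2)(r+n) + (1/2).
  a_n = [1 a_{n-1} - 2 a_{n-2}] / D(n).
Since the indicial polynomial factors as (r - r_1)(r - r_2), D(n) = (r_1 + n - r_1)(r_1 + n - r_2) = n(n + 1/2).
Evaluating step by step (a_0 = 1):
  n = 1: D(1) = 1(1 + 1/2) = 3/2; numerator = 1(1) = 1; a_1 = (1)/(3/2) = 2/3
  n = 2: D(2) = 2(2 + 1/2) = 5; numerator = 1(2/3) - 2(1) = -4/3; a_2 = (-4/3)/(5) = -4/15
  n = 3: D(3) = 3(3 + 1/2) = 21/2; numerator = 1(-4/15) - 2(2/3) = -8/5; a_3 = (-8/5)/(21/2) = -16/105
  n = 4: D(4) = 4(4 + 1/2) = 18; numerator = 1(-16/105) - 2(-4/15) = 8/21; a_4 = (8/21)/(18) = 4/189

r = -1/2; a_0 = 1; a_1 = 2/3; a_2 = -4/15; a_3 = -16/105; a_4 = 4/189


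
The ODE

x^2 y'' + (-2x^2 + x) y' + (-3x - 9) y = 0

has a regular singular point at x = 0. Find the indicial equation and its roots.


Divide by x^2 to reach normal form y'' + P_1(x) y' + P_2(x) y = 0 with P_1(x) = -2 + 1/x and P_2(x) = -3/x - 9/x^2.
x = 0 is a singular point because the y'-coefficient -2 + 1/x has a pole at x = 0 and the y-coefficient -3/x - 9/x^2 has a pole at x = 0.
It is a regular singular point because x P_1(x) = p(x) = 1 - 2x and x^2 P_2(x) = q(x) = -3x - 9 are polynomials, hence analytic at x = 0.
p(0) = 1,  q(0) = -9.
Indicial equation: r(r-1) + p(0) r + q(0) = 0, i.e. r^2 + (p(0) - 1) r + q(0) = 0, i.e. r^2 - 9 = 0.
Discriminant: (0)^2 - 4(-9) = 36, so r = (0 ± 6)/2.
Solving: r_1 = 3, r_2 = -3.

indicial: r^2 - 9 = 0; roots r_1 = 3, r_2 = -3


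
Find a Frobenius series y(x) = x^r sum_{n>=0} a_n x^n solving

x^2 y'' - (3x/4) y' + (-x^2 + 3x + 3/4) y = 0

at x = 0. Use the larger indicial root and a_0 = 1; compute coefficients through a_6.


Write in Frobenius form y'' + (p(x)/x) y' + (q(x)/x^2) y = 0:
  p(x) = -3/4,  q(x) = -x^2 + 3x + 3/4.
Indicial equation: r(r-1) + (-3/4) r + (3/4) = 0 -> roots r_1 = 1, r_2 = 3/4.
Take r = r_1 = 1. Let y(x) = x^r sum_{n>=0} a_n x^n with a_0 = 1.
Substitute y = x^r sum a_n x^n and match x^{r+n}. The recurrence is
  D(n) a_n + 3 a_{n-1} - 1 a_{n-2} = 0,  where D(n) = (r+n)(r+n-1) + (-3/4)(r+n) + (3/4).
  a_n = [-3 a_{n-1} + 1 a_{n-2}] / D(n).
Since the indicial polynomial factors as (r - r_1)(r - r_2), D(n) = (r_1 + n - r_1)(r_1 + n - r_2) = n(n + 1/4).
Evaluating step by step (a_0 = 1):
  n = 1: D(1) = 1(1 + 1/4) = 5/4; numerator = -3(1) = -3; a_1 = (-3)/(5/4) = -12/5
  n = 2: D(2) = 2(2 + 1/4) = 9/2; numerator = -3(-12/5) + 1(1) = 41/5; a_2 = (41/5)/(9/2) = 82/45
  n = 3: D(3) = 3(3 + 1/4) = 39/4; numerator = -3(82/45) + 1(-12/5) = -118/15; a_3 = (-118/15)/(39/4) = -472/585
  n = 4: D(4) = 4(4 + 1/4) = 17; numerator = -3(-472/585) + 1(82/45) = 2482/585; a_4 = (2482/585)/(17) = 146/585
  n = 5: D(5) = 5(5 + 1/4) = 105/4; numerator = -3(146/585) + 1(-472/585) = -14/9; a_5 = (-14/9)/(105/4) = -8/135
  n = 6: D(6) = 6(6 + 1/4) = 75/2; numerator = -3(-8/135) + 1(146/585) = 50/117; a_6 = (50/117)/(75/2) = 4/351

r = 1; a_0 = 1; a_1 = -12/5; a_2 = 82/45; a_3 = -472/585; a_4 = 146/585; a_5 = -8/135; a_6 = 4/351


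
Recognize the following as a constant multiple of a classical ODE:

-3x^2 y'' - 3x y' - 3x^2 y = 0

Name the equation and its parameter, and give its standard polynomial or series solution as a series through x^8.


All three coefficients share the factor -3; dividing through by -3 gives  x^2 y'' + x y' + x^2 y = 0.
This matches the Bessel equation x^2 y'' + x y' + (x^2 - nu^2) y = 0 with nu^2 = 0, so nu = 0; the solution bounded at x = 0 is J_0(x).
Frobenius at x = 0: indicial roots ±nu; for r = nu the recurrence k(k + 2nu) c_k = -c_{k-2} gives the standard series J_nu(x) = sum_{k>=0} (-1)^k / (k! (k+nu)!) (x/2)^(2k+nu). Evaluate the first 5 terms:
  k = 0: (-1)^0 / (0! * 0! * 2^0) x^0 = 1/(1*1*1) x^0 = (1) x^0
  k = 1: (-1)^1 / (1! * 1! * 2^2) x^2 = -1/(1*1*4) x^2 = (-1/4) x^2
  k = 2: (-1)^2 / (2! * 2! * 2^4) x^4 = 1/(2*2*16) x^4 = (1/64) x^4
  k = 3: (-1)^3 / (3! * 3! * 2^6) x^6 = -1/(6*6*64) x^6 = (-1/2304) x^6
  k = 4: (-1)^4 / (4! * 4! * 2^8) x^8 = 1/(24*24*256) x^8 = (1/147456) x^8
Hence J_0(x) = x^8/147456 - x^6/2304 + x^4/64 - x^2/4 + 1 + ....

J_0(x); series = x^8/147456 - x^6/2304 + x^4/64 - x^2/4 + 1


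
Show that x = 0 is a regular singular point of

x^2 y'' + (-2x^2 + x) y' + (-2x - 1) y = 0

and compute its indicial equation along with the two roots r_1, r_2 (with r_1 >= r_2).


Divide by x^2 to reach normal form y'' + P_1(x) y' + P_2(x) y = 0 with P_1(x) = -2 + 1/x and P_2(x) = -2/x - 1/x^2.
x = 0 is a singular point because the y'-coefficient -2 + 1/x has a pole at x = 0 and the y-coefficient -2/x - 1/x^2 has a pole at x = 0.
It is a regular singular point because x P_1(x) = p(x) = 1 - 2x and x^2 P_2(x) = q(x) = -2x - 1 are polynomials, hence analytic at x = 0.
p(0) = 1,  q(0) = -1.
Indicial equation: r(r-1) + p(0) r + q(0) = 0, i.e. r^2 + (p(0) - 1) r + q(0) = 0, i.e. r^2 - 1 = 0.
Discriminant: (0)^2 - 4(-1) = 4, so r = (0 ± 2)/2.
Solving: r_1 = 1, r_2 = -1.

indicial: r^2 - 1 = 0; roots r_1 = 1, r_2 = -1


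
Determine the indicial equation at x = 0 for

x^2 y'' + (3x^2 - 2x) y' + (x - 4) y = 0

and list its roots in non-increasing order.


Divide by x^2 to reach normal form y'' + P_1(x) y' + P_2(x) y = 0 with P_1(x) = 3 - 2/x and P_2(x) = 1/x - 4/x^2.
x = 0 is a singular point because the y'-coefficient 3 - 2/x has a pole at x = 0 and the y-coefficient 1/x - 4/x^2 has a pole at x = 0.
It is a regular singular point because x P_1(x) = p(x) = 3x - 2 and x^2 P_2(x) = q(x) = x - 4 are polynomials, hence analytic at x = 0.
p(0) = -2,  q(0) = -4.
Indicial equation: r(r-1) + p(0) r + q(0) = 0, i.e. r^2 + (p(0) - 1) r + q(0) = 0, i.e. r^2 - 3 r - 4 = 0.
Discriminant: (-3)^2 - 4(-4) = 25, so r = (3 ± 5)/2.
Solving: r_1 = 4, r_2 = -1.

indicial: r^2 - 3 r - 4 = 0; roots r_1 = 4, r_2 = -1


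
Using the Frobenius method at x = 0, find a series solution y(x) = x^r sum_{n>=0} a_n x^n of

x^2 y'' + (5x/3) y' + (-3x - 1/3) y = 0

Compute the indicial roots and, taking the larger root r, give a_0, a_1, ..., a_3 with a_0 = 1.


Write in Frobenius form y'' + (p(x)/x) y' + (q(x)/x^2) y = 0:
  p(x) = 5/3,  q(x) = -3x - 1/3.
Indicial equation: r(r-1) + (5/3) r + (-1/3) = 0 -> roots r_1 = 1/3, r_2 = -1.
Take r = r_1 = 1/3. Let y(x) = x^r sum_{n>=0} a_n x^n with a_0 = 1.
Substitute y = x^r sum a_n x^n and match x^{r+n}. The recurrence is
  D(n) a_n - 3 a_{n-1} = 0,  where D(n) = (r+n)(r+n-1) + (5/3)(r+n) + (-1/3).
  a_n = 3 / D(n) * a_{n-1}.
Since the indicial polynomial factors as (r - r_1)(r - r_2), D(n) = (r_1 + n - r_1)(r_1 + n - r_2) = n(n + 4/3).
Evaluating step by step (a_0 = 1):
  n = 1: D(1) = 1(1 + 4/3) = 7/3; numerator = 3(1) = 3; a_1 = (3)/(7/3) = 9/7
  n = 2: D(2) = 2(2 + 4/3) = 20/3; numerator = 3(9/7) = 27/7; a_2 = (27/7)/(20/3) = 81/140
  n = 3: D(3) = 3(3 + 4/3) = 13; numerator = 3(81/140) = 243/140; a_3 = (243/140)/(13) = 243/1820

r = 1/3; a_0 = 1; a_1 = 9/7; a_2 = 81/140; a_3 = 243/1820


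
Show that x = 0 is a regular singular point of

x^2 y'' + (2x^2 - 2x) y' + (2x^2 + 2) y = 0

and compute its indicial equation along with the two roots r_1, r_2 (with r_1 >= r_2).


Divide by x^2 to reach normal form y'' + P_1(x) y' + P_2(x) y = 0 with P_1(x) = 2 - 2/x and P_2(x) = 2 + 2/x^2.
x = 0 is a singular point because the y'-coefficient 2 - 2/x has a pole at x = 0 and the y-coefficient 2 + 2/x^2 has a pole at x = 0.
It is a regular singular point because x P_1(x) = p(x) = 2x - 2 and x^2 P_2(x) = q(x) = 2x^2 + 2 are polynomials, hence analytic at x = 0.
p(0) = -2,  q(0) = 2.
Indicial equation: r(r-1) + p(0) r + q(0) = 0, i.e. r^2 + (p(0) - 1) r + q(0) = 0, i.e. r^2 - 3 r + 2 = 0.
Discriminant: (-3)^2 - 4(2) = 1, so r = (3 ± 1)/2.
Solving: r_1 = 2, r_2 = 1.

indicial: r^2 - 3 r + 2 = 0; roots r_1 = 2, r_2 = 1


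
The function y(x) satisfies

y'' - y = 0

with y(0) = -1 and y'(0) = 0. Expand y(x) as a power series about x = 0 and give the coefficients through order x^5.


Ansatz: y(x) = sum_{n>=0} a_n x^n, so y'(x) = sum_{n>=1} n a_n x^(n-1) and y''(x) = sum_{n>=2} n(n-1) a_n x^(n-2).
Substitute into P(x) y'' + Q(x) y' + R(x) y = 0 with P(x) = 1, Q(x) = 0, R(x) = -1, and match powers of x.
Initial conditions: a_0 = -1, a_1 = 0.
Setting the coefficient of each power of x to zero and solving order by order (substituting the coefficients already found):
  x^0: 2 a_2 - a_0 = 0  ->  2 a_2 = a_0 = -1  ->  a_2 = -1/2
  x^1: 6 a_3 - a_1 = 0  ->  6 a_3 = a_1 = 0  ->  a_3 = 0
  x^2: 12 a_4 - a_2 = 0  ->  12 a_4 = a_2 = -1/2  ->  a_4 = -1/24
  x^3: 20 a_5 - a_3 = 0  ->  20 a_5 = a_3 = 0  ->  a_5 = 0
Truncated series: y(x) = -1 - (1/2) x^2 - (1/24) x^4 + O(x^6).

a_0 = -1; a_1 = 0; a_2 = -1/2; a_3 = 0; a_4 = -1/24; a_5 = 0


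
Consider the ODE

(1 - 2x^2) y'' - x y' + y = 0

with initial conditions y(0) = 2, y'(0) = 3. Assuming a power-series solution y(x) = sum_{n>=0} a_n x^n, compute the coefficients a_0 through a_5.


Ansatz: y(x) = sum_{n>=0} a_n x^n, so y'(x) = sum_{n>=1} n a_n x^(n-1) and y''(x) = sum_{n>=2} n(n-1) a_n x^(n-2).
Substitute into P(x) y'' + Q(x) y' + R(x) y = 0 with P(x) = 1 - 2x^2, Q(x) = -x, R(x) = 1, and match powers of x.
Initial conditions: a_0 = 2, a_1 = 3.
Setting the coefficient of each power of x to zero and solving order by order (substituting the coefficients already found):
  x^0: 2 a_2 + a_0 = 0  ->  2 a_2 = -a_0 = -2  ->  a_2 = -1
  x^1: 6 a_3 = 0  ->  a_3 = 0
  x^2: 12 a_4 - 5 a_2 = 0  ->  12 a_4 = 5 a_2 = -5  ->  a_4 = -5/12
  x^3: 20 a_5 - 14 a_3 = 0  ->  20 a_5 = 14 a_3 = 0  ->  a_5 = 0
Truncated series: y(x) = 2 + 3 x - x^2 - (5/12) x^4 + O(x^6).

a_0 = 2; a_1 = 3; a_2 = -1; a_3 = 0; a_4 = -5/12; a_5 = 0


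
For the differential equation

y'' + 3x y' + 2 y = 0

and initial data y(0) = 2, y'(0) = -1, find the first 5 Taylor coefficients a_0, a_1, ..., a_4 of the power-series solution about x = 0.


Ansatz: y(x) = sum_{n>=0} a_n x^n, so y'(x) = sum_{n>=1} n a_n x^(n-1) and y''(x) = sum_{n>=2} n(n-1) a_n x^(n-2).
Substitute into P(x) y'' + Q(x) y' + R(x) y = 0 with P(x) = 1, Q(x) = 3x, R(x) = 2, and match powers of x.
Initial conditions: a_0 = 2, a_1 = -1.
Setting the coefficient of each power of x to zero and solving order by order (substituting the coefficients already found):
  x^0: 2 a_2 + 2 a_0 = 0  ->  2 a_2 = -2 a_0 = -4  ->  a_2 = -2
  x^1: 6 a_3 + 5 a_1 = 0  ->  6 a_3 = -5 a_1 = 5  ->  a_3 = 5/6
  x^2: 12 a_4 + 8 a_2 = 0  ->  12 a_4 = -8 a_2 = 16  ->  a_4 = 4/3
Truncated series: y(x) = 2 - x - 2 x^2 + (5/6) x^3 + (4/3) x^4 + O(x^5).

a_0 = 2; a_1 = -1; a_2 = -2; a_3 = 5/6; a_4 = 4/3


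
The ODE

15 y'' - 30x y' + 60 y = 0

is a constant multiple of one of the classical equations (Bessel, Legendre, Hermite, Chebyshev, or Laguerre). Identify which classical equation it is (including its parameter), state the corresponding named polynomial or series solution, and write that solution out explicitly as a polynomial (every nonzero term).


All three coefficients share the factor 15; dividing through by 15 gives  y'' - 2x y' + 4 y = 0.
This matches the Hermite equation y'' - 2x y' + 2n y = 0 with 2n = 4, so n = 2; the polynomial solution is H_2(x).
With y = sum_k a_k x^k, matching x^k gives (k+2)(k+1) a_{k+2} = 2(k - n) a_k = 2(k - 2) a_k. The right side vanishes at k = 2, so the series with the parity of 2 terminates at degree 2.
Standard normalization: leading coefficient of H_n is 2^n, so a_2 = 2^2 = 4. Work downward with a_k = (k+1)(k+2) a_{k+2} / (2(k - n)):
  a_0 = (1)(2)(4) / (2(0 - 2)) = 8/(-4) = -2
Hence H_2(x) = 4 x^2 - 2.

H_2(x); series = 4 x^2 - 2


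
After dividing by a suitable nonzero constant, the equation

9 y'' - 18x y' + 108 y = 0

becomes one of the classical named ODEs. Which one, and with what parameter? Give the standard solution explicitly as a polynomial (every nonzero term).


All three coefficients share the factor 9; dividing through by 9 gives  y'' - 2x y' + 12 y = 0.
This matches the Hermite equation y'' - 2x y' + 2n y = 0 with 2n = 12, so n = 6; the polynomial solution is H_6(x).
With y = sum_k a_k x^k, matching x^k gives (k+2)(k+1) a_{k+2} = 2(k - n) a_k = 2(k - 6) a_k. The right side vanishes at k = 6, so the series with the parity of 6 terminates at degree 6.
Standard normalization: leading coefficient of H_n is 2^n, so a_6 = 2^6 = 64. Work downward with a_k = (k+1)(k+2) a_{k+2} / (2(k - n)):
  a_4 = (5)(6)(64) / (2(4 - 6)) = 1920/(-4) = -480
  a_2 = (3)(4)(-480) / (2(2 - 6)) = -5760/(-8) = 720
  a_0 = (1)(2)(720) / (2(0 - 6)) = 1440/(-12) = -120
Hence H_6(x) = 64 x^6 - 480 x^4 + 720 x^2 - 120.

H_6(x); series = 64 x^6 - 480 x^4 + 720 x^2 - 120


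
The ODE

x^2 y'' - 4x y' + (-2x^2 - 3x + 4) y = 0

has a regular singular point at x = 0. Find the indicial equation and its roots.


Divide by x^2 to reach normal form y'' + P_1(x) y' + P_2(x) y = 0 with P_1(x) = -4/x and P_2(x) = -2 - 3/x + 4/x^2.
x = 0 is a singular point because the y'-coefficient -4/x has a pole at x = 0 and the y-coefficient -2 - 3/x + 4/x^2 has a pole at x = 0.
It is a regular singular point because x P_1(x) = p(x) = -4 and x^2 P_2(x) = q(x) = -2x^2 - 3x + 4 are polynomials, hence analytic at x = 0.
p(0) = -4,  q(0) = 4.
Indicial equation: r(r-1) + p(0) r + q(0) = 0, i.e. r^2 + (p(0) - 1) r + q(0) = 0, i.e. r^2 - 5 r + 4 = 0.
Discriminant: (-5)^2 - 4(4) = 9, so r = (5 ± 3)/2.
Solving: r_1 = 4, r_2 = 1.

indicial: r^2 - 5 r + 4 = 0; roots r_1 = 4, r_2 = 1


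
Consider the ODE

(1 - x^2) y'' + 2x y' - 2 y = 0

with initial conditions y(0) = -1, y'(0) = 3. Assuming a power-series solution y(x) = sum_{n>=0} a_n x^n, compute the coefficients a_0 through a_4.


Ansatz: y(x) = sum_{n>=0} a_n x^n, so y'(x) = sum_{n>=1} n a_n x^(n-1) and y''(x) = sum_{n>=2} n(n-1) a_n x^(n-2).
Substitute into P(x) y'' + Q(x) y' + R(x) y = 0 with P(x) = 1 - x^2, Q(x) = 2x, R(x) = -2, and match powers of x.
Initial conditions: a_0 = -1, a_1 = 3.
Setting the coefficient of each power of x to zero and solving order by order (substituting the coefficients already found):
  x^0: 2 a_2 - 2 a_0 = 0  ->  2 a_2 = 2 a_0 = -2  ->  a_2 = -1
  x^1: 6 a_3 = 0  ->  a_3 = 0
  x^2: 12 a_4 = 0  ->  a_4 = 0
Truncated series: y(x) = -1 + 3 x - x^2 + O(x^5).

a_0 = -1; a_1 = 3; a_2 = -1; a_3 = 0; a_4 = 0


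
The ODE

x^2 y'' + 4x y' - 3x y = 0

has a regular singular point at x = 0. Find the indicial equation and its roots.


Divide by x^2 to reach normal form y'' + P_1(x) y' + P_2(x) y = 0 with P_1(x) = 4/x and P_2(x) = -3/x.
x = 0 is a singular point because the y'-coefficient 4/x has a pole at x = 0 and the y-coefficient -3/x has a pole at x = 0.
It is a regular singular point because x P_1(x) = p(x) = 4 and x^2 P_2(x) = q(x) = -3x are polynomials, hence analytic at x = 0.
p(0) = 4,  q(0) = 0.
Indicial equation: r(r-1) + p(0) r + q(0) = 0, i.e. r^2 + (p(0) - 1) r + q(0) = 0, i.e. r^2 + 3 r = 0.
Discriminant: (3)^2 - 4(0) = 9, so r = (-3 ± 3)/2.
Solving: r_1 = 0, r_2 = -3.

indicial: r^2 + 3 r = 0; roots r_1 = 0, r_2 = -3


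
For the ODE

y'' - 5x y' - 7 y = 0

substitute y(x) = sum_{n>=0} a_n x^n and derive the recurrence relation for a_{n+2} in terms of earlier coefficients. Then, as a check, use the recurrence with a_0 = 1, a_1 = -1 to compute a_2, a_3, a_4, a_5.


Substitute y = sum_n a_n x^n.
y''(x) has coefficient (n+2)(n+1) a_{n+2} at x^n;
-5 x y'(x) has coefficient -5 n a_n at x^n (shift);
-7 y(x) has coefficient -7 a_n at x^n.
Matching x^n: (n+2)(n+1) a_{n+2} + (-5n - 7) a_n = 0.
Thus a_{n+2} = (5n + 7) / ((n+1)(n+2)) * a_n.

Check with a_0 = 1, a_1 = -1 (apply the recurrence for n = 0, 1, 2, 3): a_0 = 1, a_1 = -1, a_2 = 7/2, a_3 = -2, a_4 = 119/24, a_5 = -11/5.

a_(n+2) = (5n + 7) / ((n+1)(n+2)) * a_n; check: a_0 = 1, a_1 = -1, a_2 = 7/2, a_3 = -2, a_4 = 119/24, a_5 = -11/5


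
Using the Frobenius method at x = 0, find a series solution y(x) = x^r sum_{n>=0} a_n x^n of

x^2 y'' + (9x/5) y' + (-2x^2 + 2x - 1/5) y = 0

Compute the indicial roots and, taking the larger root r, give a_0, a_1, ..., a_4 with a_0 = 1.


Write in Frobenius form y'' + (p(x)/x) y' + (q(x)/x^2) y = 0:
  p(x) = 9/5,  q(x) = -2x^2 + 2x - 1/5.
Indicial equation: r(r-1) + (9/5) r + (-1/5) = 0 -> roots r_1 = 1/5, r_2 = -1.
Take r = r_1 = 1/5. Let y(x) = x^r sum_{n>=0} a_n x^n with a_0 = 1.
Substitute y = x^r sum a_n x^n and match x^{r+n}. The recurrence is
  D(n) a_n + 2 a_{n-1} - 2 a_{n-2} = 0,  where D(n) = (r+n)(r+n-1) + (9/5)(r+n) + (-1/5).
  a_n = [-2 a_{n-1} + 2 a_{n-2}] / D(n).
Since the indicial polynomial factors as (r - r_1)(r - r_2), D(n) = (r_1 + n - r_1)(r_1 + n - r_2) = n(n + 6/5).
Evaluating step by step (a_0 = 1):
  n = 1: D(1) = 1(1 + 6/5) = 11/5; numerator = -2(1) = -2; a_1 = (-2)/(11/5) = -10/11
  n = 2: D(2) = 2(2 + 6/5) = 32/5; numerator = -2(-10/11) + 2(1) = 42/11; a_2 = (42/11)/(32/5) = 105/176
  n = 3: D(3) = 3(3 + 6/5) = 63/5; numerator = -2(105/176) + 2(-10/11) = -265/88; a_3 = (-265/88)/(63/5) = -1325/5544
  n = 4: D(4) = 4(4 + 6/5) = 104/5; numerator = -2(-1325/5544) + 2(105/176) = 9265/5544; a_4 = (9265/5544)/(104/5) = 46325/576576

r = 1/5; a_0 = 1; a_1 = -10/11; a_2 = 105/176; a_3 = -1325/5544; a_4 = 46325/576576


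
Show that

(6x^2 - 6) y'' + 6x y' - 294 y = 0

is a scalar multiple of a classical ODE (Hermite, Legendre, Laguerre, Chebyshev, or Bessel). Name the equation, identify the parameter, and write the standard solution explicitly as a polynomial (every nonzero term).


All three coefficients share the factor -6; dividing through by -6 gives  (1 - x^2) y'' - x y' + 49 y = 0.
This matches the Chebyshev equation (1 - x^2) y'' - x y' + n^2 y = 0 (note the -x y' term, not -2x y') with n^2 = 49, so n = 7; the polynomial solution is T_7(x).
With y = sum_k a_k x^k, matching x^k gives (k+2)(k+1) a_{k+2} = (k^2 - n^2) a_k = (k - 7)(k + 7) a_k. The right side vanishes at k = 7, so the series with the parity of 7 terminates at degree 7.
Standard normalization: leading coefficient of T_n is 2^(n-1), so a_7 = 2^6 = 64. Work downward with a_k = (k+1)(k+2) a_{k+2} / ((k - 7)(k + 7)):
  a_5 = (6)(7)(64) / ((5 - 7)(5 + 7)) = 2688/(-24) = -112
  a_3 = (4)(5)(-112) / ((3 - 7)(3 + 7)) = -2240/(-40) = 56
  a_1 = (2)(3)(56) / ((1 - 7)(1 + 7)) = 336/(-48) = -7
Hence T_7(x) = 64 x^7 - 112 x^5 + 56 x^3 - 7 x.

T_7(x); series = 64 x^7 - 112 x^5 + 56 x^3 - 7 x


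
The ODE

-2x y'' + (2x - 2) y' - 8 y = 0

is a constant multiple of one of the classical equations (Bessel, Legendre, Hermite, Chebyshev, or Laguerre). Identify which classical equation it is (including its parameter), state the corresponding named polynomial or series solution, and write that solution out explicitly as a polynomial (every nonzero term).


All three coefficients share the factor -2; dividing through by -2 gives  x y'' + (1 - x) y' + 4 y = 0.
This matches the Laguerre equation x y'' + (1 - x) y' + n y = 0 with n = 4; the polynomial solution is L_4(x).
With y = sum_k a_k x^k, matching x^k gives (k+1)k a_{k+1} + (k+1) a_{k+1} - k a_k + n a_k = 0, i.e. (k+1)^2 a_{k+1} = (k - n) a_k = (k - 4) a_k. The right side vanishes at k = 4, so the series terminates at degree 4.
Standard normalization L_n(0) = 1 gives a_0 = 1. Work upward with a_{k+1} = (k - 4) a_k / (k+1)^2:
  a_1 = (0 - 4)(1) / 1^2 = -4/1 = -4
  a_2 = (1 - 4)(-4) / 2^2 = 12/4 = 3
  a_3 = (2 - 4)(3) / 3^2 = -6/9 = -2/3
  a_4 = (3 - 4)(-2/3) / 4^2 = (2/3)/16 = 1/24
Hence L_4(x) = x^4/24 - 2 x^3/3 + 3 x^2 - 4 x + 1.

L_4(x); series = x^4/24 - 2 x^3/3 + 3 x^2 - 4 x + 1


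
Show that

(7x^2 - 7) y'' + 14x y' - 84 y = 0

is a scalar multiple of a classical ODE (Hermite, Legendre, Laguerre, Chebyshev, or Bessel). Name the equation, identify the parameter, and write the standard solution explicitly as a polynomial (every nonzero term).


All three coefficients share the factor -7; dividing through by -7 gives  (1 - x^2) y'' - 2x y' + 12 y = 0.
This matches the Legendre equation (1 - x^2) y'' - 2x y' + n(n+1) y = 0 (note the -2x y' term) with n(n+1) = 12, so n = 3; the polynomial solution is P_3(x).
With y = sum_k a_k x^k, matching x^k gives (k+2)(k+1) a_{k+2} = [k(k+1) - n(n+1)] a_k = (k - 3)(k + 4) a_k. The right side vanishes at k = 3, so the series with the parity of 3 terminates at degree 3.
Standard normalization (P_n(1) = 1): leading coefficient (2n)!/(2^n (n!)^2) = 720/(8*36) = 5/2, so a_3 = 5/2. Work downward with a_k = (k+1)(k+2) a_{k+2} / ((k - 3)(k + 4)):
  a_1 = (2)(3)(5/2) / ((1 - 3)(1 + 4)) = 15/(-10) = -3/2
Hence P_3(x) = 5 x^3/2 - 3 x/2.

P_3(x); series = 5 x^3/2 - 3 x/2


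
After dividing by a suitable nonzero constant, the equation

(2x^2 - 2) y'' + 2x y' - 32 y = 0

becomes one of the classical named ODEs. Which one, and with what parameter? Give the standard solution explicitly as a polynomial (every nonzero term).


All three coefficients share the factor -2; dividing through by -2 gives  (1 - x^2) y'' - x y' + 16 y = 0.
This matches the Chebyshev equation (1 - x^2) y'' - x y' + n^2 y = 0 (note the -x y' term, not -2x y') with n^2 = 16, so n = 4; the polynomial solution is T_4(x).
With y = sum_k a_k x^k, matching x^k gives (k+2)(k+1) a_{k+2} = (k^2 - n^2) a_k = (k - 4)(k + 4) a_k. The right side vanishes at k = 4, so the series with the parity of 4 terminates at degree 4.
Standard normalization: leading coefficient of T_n is 2^(n-1), so a_4 = 2^3 = 8. Work downward with a_k = (k+1)(k+2) a_{k+2} / ((k - 4)(k + 4)):
  a_2 = (3)(4)(8) / ((2 - 4)(2 + 4)) = 96/(-12) = -8
  a_0 = (1)(2)(-8) / ((0 - 4)(0 + 4)) = -16/(-16) = 1
Hence T_4(x) = 8 x^4 - 8 x^2 + 1.

T_4(x); series = 8 x^4 - 8 x^2 + 1


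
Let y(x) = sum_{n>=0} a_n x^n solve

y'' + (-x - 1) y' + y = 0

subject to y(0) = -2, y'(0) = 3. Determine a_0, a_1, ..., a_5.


Ansatz: y(x) = sum_{n>=0} a_n x^n, so y'(x) = sum_{n>=1} n a_n x^(n-1) and y''(x) = sum_{n>=2} n(n-1) a_n x^(n-2).
Substitute into P(x) y'' + Q(x) y' + R(x) y = 0 with P(x) = 1, Q(x) = -x - 1, R(x) = 1, and match powers of x.
Initial conditions: a_0 = -2, a_1 = 3.
Setting the coefficient of each power of x to zero and solving order by order (substituting the coefficients already found):
  x^0: 2 a_2 - a_1 + a_0 = 0  ->  2 a_2 = a_1 - a_0 = 5  ->  a_2 = 5/2
  x^1: 6 a_3 - 2 a_2 = 0  ->  6 a_3 = 2 a_2 = 5  ->  a_3 = 5/6
  x^2: 12 a_4 - 3 a_3 - a_2 = 0  ->  12 a_4 = 3 a_3 + a_2 = 5  ->  a_4 = 5/12
  x^3: 20 a_5 - 4 a_4 - 2 a_3 = 0  ->  20 a_5 = 4 a_4 + 2 a_3 = 10/3  ->  a_5 = 1/6
Truncated series: y(x) = -2 + 3 x + (5/2) x^2 + (5/6) x^3 + (5/12) x^4 + (1/6) x^5 + O(x^6).

a_0 = -2; a_1 = 3; a_2 = 5/2; a_3 = 5/6; a_4 = 5/12; a_5 = 1/6


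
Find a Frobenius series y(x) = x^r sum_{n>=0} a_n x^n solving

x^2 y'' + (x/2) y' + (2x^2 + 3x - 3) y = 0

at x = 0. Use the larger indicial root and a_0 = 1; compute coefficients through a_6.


Write in Frobenius form y'' + (p(x)/x) y' + (q(x)/x^2) y = 0:
  p(x) = 1/2,  q(x) = 2x^2 + 3x - 3.
Indicial equation: r(r-1) + (1/2) r + (-3) = 0 -> roots r_1 = 2, r_2 = -3/2.
Take r = r_1 = 2. Let y(x) = x^r sum_{n>=0} a_n x^n with a_0 = 1.
Substitute y = x^r sum a_n x^n and match x^{r+n}. The recurrence is
  D(n) a_n + 3 a_{n-1} + 2 a_{n-2} = 0,  where D(n) = (r+n)(r+n-1) + (1/2)(r+n) + (-3).
  a_n = [-3 a_{n-1} - 2 a_{n-2}] / D(n).
Since the indicial polynomial factors as (r - r_1)(r - r_2), D(n) = (r_1 + n - r_1)(r_1 + n - r_2) = n(n + 7/2).
Evaluating step by step (a_0 = 1):
  n = 1: D(1) = 1(1 + 7/2) = 9/2; numerator = -3(1) = -3; a_1 = (-3)/(9/2) = -2/3
  n = 2: D(2) = 2(2 + 7/2) = 11; numerator = -3(-2/3) - 2(1) = 0; a_2 = (0)/(11) = 0
  n = 3: D(3) = 3(3 + 7/2) = 39/2; numerator = -3(0) - 2(-2/3) = 4/3; a_3 = (4/3)/(39/2) = 8/117
  n = 4: D(4) = 4(4 + 7/2) = 30; numerator = -3(8/117) - 2(0) = -8/39; a_4 = (-8/39)/(30) = -4/585
  n = 5: D(5) = 5(5 + 7/2) = 85/2; numerator = -3(-4/585) - 2(8/117) = -68/585; a_5 = (-68/585)/(85/2) = -8/2925
  n = 6: D(6) = 6(6 + 7/2) = 57; numerator = -3(-8/2925) - 2(-4/585) = 64/2925; a_6 = (64/2925)/(57) = 64/166725

r = 2; a_0 = 1; a_1 = -2/3; a_2 = 0; a_3 = 8/117; a_4 = -4/585; a_5 = -8/2925; a_6 = 64/166725


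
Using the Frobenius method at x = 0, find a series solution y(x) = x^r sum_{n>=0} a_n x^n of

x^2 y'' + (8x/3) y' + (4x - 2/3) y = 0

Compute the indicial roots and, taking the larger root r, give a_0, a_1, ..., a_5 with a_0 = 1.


Write in Frobenius form y'' + (p(x)/x) y' + (q(x)/x^2) y = 0:
  p(x) = 8/3,  q(x) = 4x - 2/3.
Indicial equation: r(r-1) + (8/3) r + (-2/3) = 0 -> roots r_1 = 1/3, r_2 = -2.
Take r = r_1 = 1/3. Let y(x) = x^r sum_{n>=0} a_n x^n with a_0 = 1.
Substitute y = x^r sum a_n x^n and match x^{r+n}. The recurrence is
  D(n) a_n + 4 a_{n-1} = 0,  where D(n) = (r+n)(r+n-1) + (8/3)(r+n) + (-2/3).
  a_n = -4 / D(n) * a_{n-1}.
Since the indicial polynomial factors as (r - r_1)(r - r_2), D(n) = (r_1 + n - r_1)(r_1 + n - r_2) = n(n + 7/3).
Evaluating step by step (a_0 = 1):
  n = 1: D(1) = 1(1 + 7/3) = 10/3; numerator = -4(1) = -4; a_1 = (-4)/(10/3) = -6/5
  n = 2: D(2) = 2(2 + 7/3) = 26/3; numerator = -4(-6/5) = 24/5; a_2 = (24/5)/(26/3) = 36/65
  n = 3: D(3) = 3(3 + 7/3) = 16; numerator = -4(36/65) = -144/65; a_3 = (-144/65)/(16) = -9/65
  n = 4: D(4) = 4(4 + 7/3) = 76/3; numerator = -4(-9/65) = 36/65; a_4 = (36/65)/(76/3) = 27/1235
  n = 5: D(5) = 5(5 + 7/3) = 110/3; numerator = -4(27/1235) = -108/1235; a_5 = (-108/1235)/(110/3) = -162/67925

r = 1/3; a_0 = 1; a_1 = -6/5; a_2 = 36/65; a_3 = -9/65; a_4 = 27/1235; a_5 = -162/67925


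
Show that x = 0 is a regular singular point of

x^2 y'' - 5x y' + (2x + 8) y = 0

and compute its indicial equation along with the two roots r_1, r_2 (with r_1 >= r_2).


Divide by x^2 to reach normal form y'' + P_1(x) y' + P_2(x) y = 0 with P_1(x) = -5/x and P_2(x) = 2/x + 8/x^2.
x = 0 is a singular point because the y'-coefficient -5/x has a pole at x = 0 and the y-coefficient 2/x + 8/x^2 has a pole at x = 0.
It is a regular singular point because x P_1(x) = p(x) = -5 and x^2 P_2(x) = q(x) = 2x + 8 are polynomials, hence analytic at x = 0.
p(0) = -5,  q(0) = 8.
Indicial equation: r(r-1) + p(0) r + q(0) = 0, i.e. r^2 + (p(0) - 1) r + q(0) = 0, i.e. r^2 - 6 r + 8 = 0.
Discriminant: (-6)^2 - 4(8) = 4, so r = (6 ± 2)/2.
Solving: r_1 = 4, r_2 = 2.

indicial: r^2 - 6 r + 8 = 0; roots r_1 = 4, r_2 = 2


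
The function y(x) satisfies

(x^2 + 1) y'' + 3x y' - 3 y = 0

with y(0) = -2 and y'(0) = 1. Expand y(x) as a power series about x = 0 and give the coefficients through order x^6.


Ansatz: y(x) = sum_{n>=0} a_n x^n, so y'(x) = sum_{n>=1} n a_n x^(n-1) and y''(x) = sum_{n>=2} n(n-1) a_n x^(n-2).
Substitute into P(x) y'' + Q(x) y' + R(x) y = 0 with P(x) = x^2 + 1, Q(x) = 3x, R(x) = -3, and match powers of x.
Initial conditions: a_0 = -2, a_1 = 1.
Setting the coefficient of each power of x to zero and solving order by order (substituting the coefficients already found):
  x^0: 2 a_2 - 3 a_0 = 0  ->  2 a_2 = 3 a_0 = -6  ->  a_2 = -3
  x^1: 6 a_3 = 0  ->  a_3 = 0
  x^2: 12 a_4 + 5 a_2 = 0  ->  12 a_4 = -5 a_2 = 15  ->  a_4 = 5/4
  x^3: 20 a_5 + 12 a_3 = 0  ->  20 a_5 = -12 a_3 = 0  ->  a_5 = 0
  x^4: 30 a_6 + 21 a_4 = 0  ->  30 a_6 = -21 a_4 = -105/4  ->  a_6 = -7/8
Truncated series: y(x) = -2 + x - 3 x^2 + (5/4) x^4 - (7/8) x^6 + O(x^7).

a_0 = -2; a_1 = 1; a_2 = -3; a_3 = 0; a_4 = 5/4; a_5 = 0; a_6 = -7/8


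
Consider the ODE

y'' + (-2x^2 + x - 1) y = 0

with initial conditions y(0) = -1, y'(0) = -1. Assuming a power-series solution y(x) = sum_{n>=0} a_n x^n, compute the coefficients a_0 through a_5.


Ansatz: y(x) = sum_{n>=0} a_n x^n, so y'(x) = sum_{n>=1} n a_n x^(n-1) and y''(x) = sum_{n>=2} n(n-1) a_n x^(n-2).
Substitute into P(x) y'' + Q(x) y' + R(x) y = 0 with P(x) = 1, Q(x) = 0, R(x) = -2x^2 + x - 1, and match powers of x.
Initial conditions: a_0 = -1, a_1 = -1.
Setting the coefficient of each power of x to zero and solving order by order (substituting the coefficients already found):
  x^0: 2 a_2 - a_0 = 0  ->  2 a_2 = a_0 = -1  ->  a_2 = -1/2
  x^1: 6 a_3 - a_1 + a_0 = 0  ->  6 a_3 = a_1 - a_0 = 0  ->  a_3 = 0
  x^2: 12 a_4 - a_2 + a_1 - 2 a_0 = 0  ->  12 a_4 = a_2 - a_1 + 2 a_0 = -3/2  ->  a_4 = -1/8
  x^3: 20 a_5 - a_3 + a_2 - 2 a_1 = 0  ->  20 a_5 = a_3 - a_2 + 2 a_1 = -3/2  ->  a_5 = -3/40
Truncated series: y(x) = -1 - x - (1/2) x^2 - (1/8) x^4 - (3/40) x^5 + O(x^6).

a_0 = -1; a_1 = -1; a_2 = -1/2; a_3 = 0; a_4 = -1/8; a_5 = -3/40


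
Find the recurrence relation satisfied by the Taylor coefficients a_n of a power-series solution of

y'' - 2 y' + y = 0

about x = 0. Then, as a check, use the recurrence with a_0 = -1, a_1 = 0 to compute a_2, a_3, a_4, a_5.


Substitute y = sum_n a_n x^n.
y''(x) has coefficient (n+2)(n+1) a_{n+2} at x^n;
-2 y'(x) has coefficient -2 (n+1) a_{n+1} at x^n;
y(x) has coefficient 1 a_n at x^n.
Matching x^n: (n+2)(n+1) a_{n+2} - 2 (n+1) a_{n+1} + 1 a_n = 0.
Thus a_{n+2} = [2 (n+1) a_{n+1} - 1 a_n] / ((n+1)(n+2)).

Check with a_0 = -1, a_1 = 0 (apply the recurrence for n = 0, 1, 2, 3): a_0 = -1, a_1 = 0, a_2 = 1/2, a_3 = 1/3, a_4 = 1/8, a_5 = 1/30.

a_(n+2) = [2 (n+1) a_(n+1) - 1 a_n] / ((n+1)(n+2)); check: a_0 = -1, a_1 = 0, a_2 = 1/2, a_3 = 1/3, a_4 = 1/8, a_5 = 1/30


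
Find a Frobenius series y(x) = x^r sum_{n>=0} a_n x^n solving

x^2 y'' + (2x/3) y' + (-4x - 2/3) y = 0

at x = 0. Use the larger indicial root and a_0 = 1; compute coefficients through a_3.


Write in Frobenius form y'' + (p(x)/x) y' + (q(x)/x^2) y = 0:
  p(x) = 2/3,  q(x) = -4x - 2/3.
Indicial equation: r(r-1) + (2/3) r + (-2/3) = 0 -> roots r_1 = 1, r_2 = -2/3.
Take r = r_1 = 1. Let y(x) = x^r sum_{n>=0} a_n x^n with a_0 = 1.
Substitute y = x^r sum a_n x^n and match x^{r+n}. The recurrence is
  D(n) a_n - 4 a_{n-1} = 0,  where D(n) = (r+n)(r+n-1) + (2/3)(r+n) + (-2/3).
  a_n = 4 / D(n) * a_{n-1}.
Since the indicial polynomial factors as (r - r_1)(r - r_2), D(n) = (r_1 + n - r_1)(r_1 + n - r_2) = n(n + 5/3).
Evaluating step by step (a_0 = 1):
  n = 1: D(1) = 1(1 + 5/3) = 8/3; numerator = 4(1) = 4; a_1 = (4)/(8/3) = 3/2
  n = 2: D(2) = 2(2 + 5/3) = 22/3; numerator = 4(3/2) = 6; a_2 = (6)/(22/3) = 9/11
  n = 3: D(3) = 3(3 + 5/3) = 14; numerator = 4(9/11) = 36/11; a_3 = (36/11)/(14) = 18/77

r = 1; a_0 = 1; a_1 = 3/2; a_2 = 9/11; a_3 = 18/77


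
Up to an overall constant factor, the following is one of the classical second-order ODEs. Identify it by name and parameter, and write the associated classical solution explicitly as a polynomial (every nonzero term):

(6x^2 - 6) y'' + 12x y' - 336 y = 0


All three coefficients share the factor -6; dividing through by -6 gives  (1 - x^2) y'' - 2x y' + 56 y = 0.
This matches the Legendre equation (1 - x^2) y'' - 2x y' + n(n+1) y = 0 (note the -2x y' term) with n(n+1) = 56, so n = 7; the polynomial solution is P_7(x).
With y = sum_k a_k x^k, matching x^k gives (k+2)(k+1) a_{k+2} = [k(k+1) - n(n+1)] a_k = (k - 7)(k + 8) a_k. The right side vanishes at k = 7, so the series with the parity of 7 terminates at degree 7.
Standard normalization (P_n(1) = 1): leading coefficient (2n)!/(2^n (n!)^2) = 87178291200/(128*25401600) = 429/16, so a_7 = 429/16. Work downward with a_k = (k+1)(k+2) a_{k+2} / ((k - 7)(k + 8)):
  a_5 = (6)(7)(429/16) / ((5 - 7)(5 + 8)) = (9009/8)/(-26) = -693/16
  a_3 = (4)(5)(-693/16) / ((3 - 7)(3 + 8)) = (-3465/4)/(-44) = 315/16
  a_1 = (2)(3)(315/16) / ((1 - 7)(1 + 8)) = (945/8)/(-54) = -35/16
Hence P_7(x) = 429 x^7/16 - 693 x^5/16 + 315 x^3/16 - 35 x/16.

P_7(x); series = 429 x^7/16 - 693 x^5/16 + 315 x^3/16 - 35 x/16
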